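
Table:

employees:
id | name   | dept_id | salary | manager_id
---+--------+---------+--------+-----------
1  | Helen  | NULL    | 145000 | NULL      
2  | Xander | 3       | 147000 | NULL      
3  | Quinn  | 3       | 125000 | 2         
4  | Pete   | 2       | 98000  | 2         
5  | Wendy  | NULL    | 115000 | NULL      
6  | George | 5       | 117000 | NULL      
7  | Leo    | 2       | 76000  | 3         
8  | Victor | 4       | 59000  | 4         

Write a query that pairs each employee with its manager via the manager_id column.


This is a self-join: employees is joined to a second copy of itself, matching each row's manager_id to another row's id. Use LEFT JOIN so rows with manager_id=NULL are kept.
  - employee 1 (Helen): manager_id=NULL -> NULL
  - employee 2 (Xander): manager_id=NULL -> NULL
  - employee 3 (Quinn): manager_id=2 -> Xander
  - employee 4 (Pete): manager_id=2 -> Xander
  - employee 5 (Wendy): manager_id=NULL -> NULL
  - employee 6 (George): manager_id=NULL -> NULL
  - employee 7 (Leo): manager_id=3 -> Quinn
  - employee 8 (Victor): manager_id=4 -> Pete

SQL:
SELECT a.name AS item, b.name AS manager
FROM employees a
LEFT JOIN employees b ON a.manager_id = b.id

Result:
item   | manager
-------+--------
Helen  | NULL   
Xander | NULL   
Quinn  | Xander 
Pete   | Xander 
Wendy  | NULL   
George | NULL   
Leo    | Quinn  
Victor | Pete   


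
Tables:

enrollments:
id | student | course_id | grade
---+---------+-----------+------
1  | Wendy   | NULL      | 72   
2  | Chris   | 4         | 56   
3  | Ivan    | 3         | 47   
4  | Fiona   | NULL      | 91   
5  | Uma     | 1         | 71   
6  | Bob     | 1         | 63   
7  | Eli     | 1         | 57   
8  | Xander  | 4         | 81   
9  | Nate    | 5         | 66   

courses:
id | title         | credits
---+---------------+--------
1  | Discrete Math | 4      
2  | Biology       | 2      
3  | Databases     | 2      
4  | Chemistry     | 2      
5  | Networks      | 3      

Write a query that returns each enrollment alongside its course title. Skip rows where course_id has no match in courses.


INNER JOIN keeps only enrollments rows whose course_id matches an id in courses. Walk through each enrollment:
  - enrollment 1 (Wendy): course_id=NULL, no match -> dropped
  - enrollment 2 (Chris): course_id=4 -> matches Chemistry
  - enrollment 3 (Ivan): course_id=3 -> matches Databases
  - enrollment 4 (Fiona): course_id=NULL, no match -> dropped
  - enrollment 5 (Uma): course_id=1 -> matches Discrete Math
  - enrollment 6 (Bob): course_id=1 -> matches Discrete Math
  - enrollment 7 (Eli): course_id=1 -> matches Discrete Math
  - enrollment 8 (Xander): course_id=4 -> matches Chemistry
  - enrollment 9 (Nate): course_id=5 -> matches Networks
So 2 of 9 rows are dropped.

SQL:
SELECT a.student, b.title AS course
FROM enrollments a
INNER JOIN courses b ON a.course_id = b.id

Result:
student | course       
--------+--------------
Chris   | Chemistry    
Ivan    | Databases    
Uma     | Discrete Math
Bob     | Discrete Math
Eli     | Discrete Math
Xander  | Chemistry    
Nate    | Networks     


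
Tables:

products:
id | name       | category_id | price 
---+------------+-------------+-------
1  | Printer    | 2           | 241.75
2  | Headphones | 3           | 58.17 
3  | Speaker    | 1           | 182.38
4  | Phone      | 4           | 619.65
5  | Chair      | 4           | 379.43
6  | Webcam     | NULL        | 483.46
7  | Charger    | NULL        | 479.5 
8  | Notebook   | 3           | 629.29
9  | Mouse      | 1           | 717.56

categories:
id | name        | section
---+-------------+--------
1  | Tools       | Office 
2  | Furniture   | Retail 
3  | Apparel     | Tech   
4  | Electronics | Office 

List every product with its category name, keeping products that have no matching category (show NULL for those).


LEFT JOIN keeps every row from products (the left table); where category_id has no match in categories, the category columns become NULL. Walk through each product:
  - product 1 (Printer): category_id=2 -> matches Furniture
  - product 2 (Headphones): category_id=3 -> matches Apparel
  - product 3 (Speaker): category_id=1 -> matches Tools
  - product 4 (Phone): category_id=4 -> matches Electronics
  - product 5 (Chair): category_id=4 -> matches Electronics
  - product 6 (Webcam): category_id=NULL, no match -> kept with NULL
  - product 7 (Charger): category_id=NULL, no match -> kept with NULL
  - product 8 (Notebook): category_id=3 -> matches Apparel
  - product 9 (Mouse): category_id=1 -> matches Tools
All 9 rows appear; 2 have NULL category.

SQL:
SELECT a.name, b.name AS category
FROM products a
LEFT JOIN categories b ON a.category_id = b.id

Result:
name       | category   
-----------+------------
Printer    | Furniture  
Headphones | Apparel    
Speaker    | Tools      
Phone      | Electronics
Chair      | Electronics
Webcam     | NULL       
Charger    | NULL       
Notebook   | Apparel    
Mouse      | Tools      


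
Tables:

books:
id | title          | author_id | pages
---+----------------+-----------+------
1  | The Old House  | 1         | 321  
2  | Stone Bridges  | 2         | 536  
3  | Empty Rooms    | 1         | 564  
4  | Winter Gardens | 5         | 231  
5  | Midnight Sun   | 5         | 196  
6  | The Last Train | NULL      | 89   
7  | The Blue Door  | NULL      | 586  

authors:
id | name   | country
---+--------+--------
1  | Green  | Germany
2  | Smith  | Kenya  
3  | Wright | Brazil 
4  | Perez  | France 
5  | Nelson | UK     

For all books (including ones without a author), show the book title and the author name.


LEFT JOIN keeps every row from books (the left table); where author_id has no match in authors, the author columns become NULL. Walk through each book:
  - book 1 (The Old House): author_id=1 -> matches Green
  - book 2 (Stone Bridges): author_id=2 -> matches Smith
  - book 3 (Empty Rooms): author_id=1 -> matches Green
  - book 4 (Winter Gardens): author_id=5 -> matches Nelson
  - book 5 (Midnight Sun): author_id=5 -> matches Nelson
  - book 6 (The Last Train): author_id=NULL, no match -> kept with NULL
  - book 7 (The Blue Door): author_id=NULL, no match -> kept with NULL
All 7 rows appear; 2 have NULL author.

SQL:
SELECT a.title, b.name AS author
FROM books a
LEFT JOIN authors b ON a.author_id = b.id

Result:
title          | author
---------------+-------
The Old House  | Green 
Stone Bridges  | Smith 
Empty Rooms    | Green 
Winter Gardens | Nelson
Midnight Sun   | Nelson
The Last Train | NULL  
The Blue Door  | NULL  


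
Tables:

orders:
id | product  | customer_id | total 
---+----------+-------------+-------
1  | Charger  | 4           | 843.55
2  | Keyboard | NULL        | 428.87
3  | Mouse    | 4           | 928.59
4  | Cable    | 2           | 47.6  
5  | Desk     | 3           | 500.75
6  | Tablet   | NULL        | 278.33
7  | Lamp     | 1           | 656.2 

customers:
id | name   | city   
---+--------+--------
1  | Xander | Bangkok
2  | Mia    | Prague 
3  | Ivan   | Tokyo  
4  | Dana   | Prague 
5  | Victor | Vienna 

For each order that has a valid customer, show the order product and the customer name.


INNER JOIN keeps only orders rows whose customer_id matches an id in customers. Walk through each order:
  - order 1 (Charger): customer_id=4 -> matches Dana
  - order 2 (Keyboard): customer_id=NULL, no match -> dropped
  - order 3 (Mouse): customer_id=4 -> matches Dana
  - order 4 (Cable): customer_id=2 -> matches Mia
  - order 5 (Desk): customer_id=3 -> matches Ivan
  - order 6 (Tablet): customer_id=NULL, no match -> dropped
  - order 7 (Lamp): customer_id=1 -> matches Xander
So 2 of 7 rows are dropped.

SQL:
SELECT a.product, b.name AS customer
FROM orders a
INNER JOIN customers b ON a.customer_id = b.id

Result:
product | customer
--------+---------
Charger | Dana    
Mouse   | Dana    
Cable   | Mia     
Desk    | Ivan    
Lamp    | Xander  


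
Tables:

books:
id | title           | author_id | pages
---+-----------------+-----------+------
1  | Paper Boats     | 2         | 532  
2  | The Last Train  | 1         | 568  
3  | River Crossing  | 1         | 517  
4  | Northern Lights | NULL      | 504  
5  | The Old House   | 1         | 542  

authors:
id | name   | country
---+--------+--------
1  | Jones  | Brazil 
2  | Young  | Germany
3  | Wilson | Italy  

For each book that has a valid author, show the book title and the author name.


INNER JOIN keeps only books rows whose author_id matches an id in authors. Walk through each book:
  - book 1 (Paper Boats): author_id=2 -> matches Young
  - book 2 (The Last Train): author_id=1 -> matches Jones
  - book 3 (River Crossing): author_id=1 -> matches Jones
  - book 4 (Northern Lights): author_id=NULL, no match -> dropped
  - book 5 (The Old House): author_id=1 -> matches Jones
So 1 of 5 rows is dropped.

SQL:
SELECT a.title, b.name AS author
FROM books a
INNER JOIN authors b ON a.author_id = b.id

Result:
title          | author
---------------+-------
Paper Boats    | Young 
The Last Train | Jones 
River Crossing | Jones 
The Old House  | Jones 


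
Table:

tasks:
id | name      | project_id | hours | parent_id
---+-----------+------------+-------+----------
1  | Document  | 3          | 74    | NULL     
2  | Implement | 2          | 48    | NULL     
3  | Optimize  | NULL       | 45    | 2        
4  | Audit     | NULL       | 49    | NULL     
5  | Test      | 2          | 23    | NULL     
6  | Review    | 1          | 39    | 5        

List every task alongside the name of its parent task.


This is a self-join: tasks is joined to a second copy of itself, matching each row's parent_id to another row's id. Use LEFT JOIN so rows with parent_id=NULL are kept.
  - task 1 (Document): parent_id=NULL -> NULL
  - task 2 (Implement): parent_id=NULL -> NULL
  - task 3 (Optimize): parent_id=2 -> Implement
  - task 4 (Audit): parent_id=NULL -> NULL
  - task 5 (Test): parent_id=NULL -> NULL
  - task 6 (Review): parent_id=5 -> Test

SQL:
SELECT a.name AS item, b.name AS parent
FROM tasks a
LEFT JOIN tasks b ON a.parent_id = b.id

Result:
item      | parent   
----------+----------
Document  | NULL     
Implement | NULL     
Optimize  | Implement
Audit     | NULL     
Test      | NULL     
Review    | Test     


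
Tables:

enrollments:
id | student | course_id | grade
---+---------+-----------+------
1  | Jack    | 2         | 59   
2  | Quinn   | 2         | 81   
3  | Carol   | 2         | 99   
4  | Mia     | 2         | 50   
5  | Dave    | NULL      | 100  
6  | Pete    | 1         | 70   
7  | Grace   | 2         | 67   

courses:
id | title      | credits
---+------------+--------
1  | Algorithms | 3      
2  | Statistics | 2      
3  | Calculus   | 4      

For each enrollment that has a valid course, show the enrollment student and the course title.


INNER JOIN keeps only enrollments rows whose course_id matches an id in courses. Walk through each enrollment:
  - enrollment 1 (Jack): course_id=2 -> matches Statistics
  - enrollment 2 (Quinn): course_id=2 -> matches Statistics
  - enrollment 3 (Carol): course_id=2 -> matches Statistics
  - enrollment 4 (Mia): course_id=2 -> matches Statistics
  - enrollment 5 (Dave): course_id=NULL, no match -> dropped
  - enrollment 6 (Pete): course_id=1 -> matches Algorithms
  - enrollment 7 (Grace): course_id=2 -> matches Statistics
So 1 of 7 rows is dropped.

SQL:
SELECT a.student, b.title AS course
FROM enrollments a
INNER JOIN courses b ON a.course_id = b.id

Result:
student | course    
--------+-----------
Jack    | Statistics
Quinn   | Statistics
Carol   | Statistics
Mia     | Statistics
Pete    | Algorithms
Grace   | Statistics


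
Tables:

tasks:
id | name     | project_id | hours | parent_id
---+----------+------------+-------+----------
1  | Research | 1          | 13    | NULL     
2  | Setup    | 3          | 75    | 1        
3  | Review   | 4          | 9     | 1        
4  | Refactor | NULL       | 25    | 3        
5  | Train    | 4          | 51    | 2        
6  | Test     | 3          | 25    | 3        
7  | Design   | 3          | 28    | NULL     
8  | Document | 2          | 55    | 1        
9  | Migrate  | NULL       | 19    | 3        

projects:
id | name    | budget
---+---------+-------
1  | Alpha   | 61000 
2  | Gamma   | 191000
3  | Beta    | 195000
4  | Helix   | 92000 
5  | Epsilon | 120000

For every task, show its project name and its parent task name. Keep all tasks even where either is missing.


Two LEFT JOINs from the same base table tasks: one to projects via project_id, one to tasks itself via parent_id. Both are LEFT so every task is preserved.
Match against projects:
  - task 1 (Research): project_id=1 -> matches Alpha
  - task 2 (Setup): project_id=3 -> matches Beta
  - task 3 (Review): project_id=4 -> matches Helix
  - task 4 (Refactor): project_id=NULL, no match -> kept with NULL
  - task 5 (Train): project_id=4 -> matches Helix
  - task 6 (Test): project_id=3 -> matches Beta
  - task 7 (Design): project_id=3 -> matches Beta
  - task 8 (Document): project_id=2 -> matches Gamma
  - task 9 (Migrate): project_id=NULL, no match -> kept with NULL
Match against tasks (self):
  - task 1 (Research): parent_id=NULL -> NULL
  - task 2 (Setup): parent_id=1 -> Research
  - task 3 (Review): parent_id=1 -> Research
  - task 4 (Refactor): parent_id=3 -> Review
  - task 5 (Train): parent_id=2 -> Setup
  - task 6 (Test): parent_id=3 -> Review
  - task 7 (Design): parent_id=NULL -> NULL
  - task 8 (Document): parent_id=1 -> Research
  - task 9 (Migrate): parent_id=3 -> Review

SQL:
SELECT a.name, b.name AS project, c.name AS parent
FROM tasks a
LEFT JOIN projects b ON a.project_id = b.id
LEFT JOIN tasks c ON a.parent_id = c.id

Result:
name     | project | parent  
---------+---------+---------
Research | Alpha   | NULL    
Setup    | Beta    | Research
Review   | Helix   | Research
Refactor | NULL    | Review  
Train    | Helix   | Setup   
Test     | Beta    | Review  
Design   | Beta    | NULL    
Document | Gamma   | Research
Migrate  | NULL    | Review  


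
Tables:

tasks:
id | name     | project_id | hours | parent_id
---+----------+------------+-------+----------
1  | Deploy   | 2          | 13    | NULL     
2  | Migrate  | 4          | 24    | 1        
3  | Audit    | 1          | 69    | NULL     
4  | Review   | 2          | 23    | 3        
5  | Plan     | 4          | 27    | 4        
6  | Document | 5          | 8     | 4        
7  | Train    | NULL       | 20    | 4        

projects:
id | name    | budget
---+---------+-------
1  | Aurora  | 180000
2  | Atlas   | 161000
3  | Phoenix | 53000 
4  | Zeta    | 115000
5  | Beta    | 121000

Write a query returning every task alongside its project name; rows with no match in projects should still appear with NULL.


LEFT JOIN keeps every row from tasks (the left table); where project_id has no match in projects, the project columns become NULL. Walk through each task:
  - task 1 (Deploy): project_id=2 -> matches Atlas
  - task 2 (Migrate): project_id=4 -> matches Zeta
  - task 3 (Audit): project_id=1 -> matches Aurora
  - task 4 (Review): project_id=2 -> matches Atlas
  - task 5 (Plan): project_id=4 -> matches Zeta
  - task 6 (Document): project_id=5 -> matches Beta
  - task 7 (Train): project_id=NULL, no match -> kept with NULL
All 7 rows appear; 1 has NULL project.

SQL:
SELECT a.name, b.name AS project
FROM tasks a
LEFT JOIN projects b ON a.project_id = b.id

Result:
name     | project
---------+--------
Deploy   | Atlas  
Migrate  | Zeta   
Audit    | Aurora 
Review   | Atlas  
Plan     | Zeta   
Document | Beta   
Train    | NULL   


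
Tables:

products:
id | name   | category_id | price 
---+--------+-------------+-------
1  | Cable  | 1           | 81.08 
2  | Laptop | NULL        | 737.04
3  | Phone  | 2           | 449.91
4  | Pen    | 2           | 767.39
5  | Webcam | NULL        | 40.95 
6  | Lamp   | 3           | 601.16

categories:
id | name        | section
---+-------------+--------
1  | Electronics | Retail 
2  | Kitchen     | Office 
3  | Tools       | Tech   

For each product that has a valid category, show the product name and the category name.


INNER JOIN keeps only products rows whose category_id matches an id in categories. Walk through each product:
  - product 1 (Cable): category_id=1 -> matches Electronics
  - product 2 (Laptop): category_id=NULL, no match -> dropped
  - product 3 (Phone): category_id=2 -> matches Kitchen
  - product 4 (Pen): category_id=2 -> matches Kitchen
  - product 5 (Webcam): category_id=NULL, no match -> dropped
  - product 6 (Lamp): category_id=3 -> matches Tools
So 2 of 6 rows are dropped.

SQL:
SELECT a.name, b.name AS category
FROM products a
INNER JOIN categories b ON a.category_id = b.id

Result:
name  | category   
------+------------
Cable | Electronics
Phone | Kitchen    
Pen   | Kitchen    
Lamp  | Tools      


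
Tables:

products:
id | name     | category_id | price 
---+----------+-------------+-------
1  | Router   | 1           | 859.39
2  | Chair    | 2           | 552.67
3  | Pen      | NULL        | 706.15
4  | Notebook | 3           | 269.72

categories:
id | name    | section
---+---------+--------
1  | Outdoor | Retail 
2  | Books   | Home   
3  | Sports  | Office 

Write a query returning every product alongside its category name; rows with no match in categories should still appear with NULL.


LEFT JOIN keeps every row from products (the left table); where category_id has no match in categories, the category columns become NULL. Walk through each product:
  - product 1 (Router): category_id=1 -> matches Outdoor
  - product 2 (Chair): category_id=2 -> matches Books
  - product 3 (Pen): category_id=NULL, no match -> kept with NULL
  - product 4 (Notebook): category_id=3 -> matches Sports
All 4 rows appear; 1 has NULL category.

SQL:
SELECT a.name, b.name AS category
FROM products a
LEFT JOIN categories b ON a.category_id = b.id

Result:
name     | category
---------+---------
Router   | Outdoor 
Chair    | Books   
Pen      | NULL    
Notebook | Sports  


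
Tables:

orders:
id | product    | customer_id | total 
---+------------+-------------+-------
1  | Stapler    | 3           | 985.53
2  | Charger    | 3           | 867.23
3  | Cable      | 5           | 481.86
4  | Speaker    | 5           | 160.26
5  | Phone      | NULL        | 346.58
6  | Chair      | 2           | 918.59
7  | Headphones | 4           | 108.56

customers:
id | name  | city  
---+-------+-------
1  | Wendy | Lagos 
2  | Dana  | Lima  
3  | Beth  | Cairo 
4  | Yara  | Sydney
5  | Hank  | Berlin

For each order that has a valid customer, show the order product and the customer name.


INNER JOIN keeps only orders rows whose customer_id matches an id in customers. Walk through each order:
  - order 1 (Stapler): customer_id=3 -> matches Beth
  - order 2 (Charger): customer_id=3 -> matches Beth
  - order 3 (Cable): customer_id=5 -> matches Hank
  - order 4 (Speaker): customer_id=5 -> matches Hank
  - order 5 (Phone): customer_id=NULL, no match -> dropped
  - order 6 (Chair): customer_id=2 -> matches Dana
  - order 7 (Headphones): customer_id=4 -> matches Yara
So 1 of 7 rows is dropped.

SQL:
SELECT a.product, b.name AS customer
FROM orders a
INNER JOIN customers b ON a.customer_id = b.id

Result:
product    | customer
-----------+---------
Stapler    | Beth    
Charger    | Beth    
Cable      | Hank    
Speaker    | Hank    
Chair      | Dana    
Headphones | Yara    


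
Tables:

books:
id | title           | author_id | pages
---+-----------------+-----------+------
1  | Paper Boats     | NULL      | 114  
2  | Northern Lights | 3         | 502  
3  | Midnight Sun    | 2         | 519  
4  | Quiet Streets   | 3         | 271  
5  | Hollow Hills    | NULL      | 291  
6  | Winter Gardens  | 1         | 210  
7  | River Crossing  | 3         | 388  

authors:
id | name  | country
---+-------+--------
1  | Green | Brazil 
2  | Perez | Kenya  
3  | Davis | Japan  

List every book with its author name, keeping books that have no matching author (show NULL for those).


LEFT JOIN keeps every row from books (the left table); where author_id has no match in authors, the author columns become NULL. Walk through each book:
  - book 1 (Paper Boats): author_id=NULL, no match -> kept with NULL
  - book 2 (Northern Lights): author_id=3 -> matches Davis
  - book 3 (Midnight Sun): author_id=2 -> matches Perez
  - book 4 (Quiet Streets): author_id=3 -> matches Davis
  - book 5 (Hollow Hills): author_id=NULL, no match -> kept with NULL
  - book 6 (Winter Gardens): author_id=1 -> matches Green
  - book 7 (River Crossing): author_id=3 -> matches Davis
All 7 rows appear; 2 have NULL author.

SQL:
SELECT a.title, b.name AS author
FROM books a
LEFT JOIN authors b ON a.author_id = b.id

Result:
title           | author
----------------+-------
Paper Boats     | NULL  
Northern Lights | Davis 
Midnight Sun    | Perez 
Quiet Streets   | Davis 
Hollow Hills    | NULL  
Winter Gardens  | Green 
River Crossing  | Davis 


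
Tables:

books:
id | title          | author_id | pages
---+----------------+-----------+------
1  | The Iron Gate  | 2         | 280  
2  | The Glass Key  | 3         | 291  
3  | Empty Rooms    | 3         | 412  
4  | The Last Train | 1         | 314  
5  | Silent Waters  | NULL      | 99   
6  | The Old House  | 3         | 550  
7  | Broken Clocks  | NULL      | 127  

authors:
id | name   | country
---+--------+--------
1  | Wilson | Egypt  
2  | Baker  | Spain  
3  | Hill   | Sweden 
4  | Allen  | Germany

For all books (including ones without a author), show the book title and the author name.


LEFT JOIN keeps every row from books (the left table); where author_id has no match in authors, the author columns become NULL. Walk through each book:
  - book 1 (The Iron Gate): author_id=2 -> matches Baker
  - book 2 (The Glass Key): author_id=3 -> matches Hill
  - book 3 (Empty Rooms): author_id=3 -> matches Hill
  - book 4 (The Last Train): author_id=1 -> matches Wilson
  - book 5 (Silent Waters): author_id=NULL, no match -> kept with NULL
  - book 6 (The Old House): author_id=3 -> matches Hill
  - book 7 (Broken Clocks): author_id=NULL, no match -> kept with NULL
All 7 rows appear; 2 have NULL author.

SQL:
SELECT a.title, b.name AS author
FROM books a
LEFT JOIN authors b ON a.author_id = b.id

Result:
title          | author
---------------+-------
The Iron Gate  | Baker 
The Glass Key  | Hill  
Empty Rooms    | Hill  
The Last Train | Wilson
Silent Waters  | NULL  
The Old House  | Hill  
Broken Clocks  | NULL  


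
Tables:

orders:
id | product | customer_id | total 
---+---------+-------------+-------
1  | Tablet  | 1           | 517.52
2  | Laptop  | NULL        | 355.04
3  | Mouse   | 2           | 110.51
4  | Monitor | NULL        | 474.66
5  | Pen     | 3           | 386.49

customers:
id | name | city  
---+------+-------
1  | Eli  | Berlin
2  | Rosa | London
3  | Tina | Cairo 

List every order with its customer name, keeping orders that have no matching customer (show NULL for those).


LEFT JOIN keeps every row from orders (the left table); where customer_id has no match in customers, the customer columns become NULL. Walk through each order:
  - order 1 (Tablet): customer_id=1 -> matches Eli
  - order 2 (Laptop): customer_id=NULL, no match -> kept with NULL
  - order 3 (Mouse): customer_id=2 -> matches Rosa
  - order 4 (Monitor): customer_id=NULL, no match -> kept with NULL
  - order 5 (Pen): customer_id=3 -> matches Tina
All 5 rows appear; 2 have NULL customer.

SQL:
SELECT a.product, b.name AS customer
FROM orders a
LEFT JOIN customers b ON a.customer_id = b.id

Result:
product | customer
--------+---------
Tablet  | Eli     
Laptop  | NULL    
Mouse   | Rosa    
Monitor | NULL    
Pen     | Tina    


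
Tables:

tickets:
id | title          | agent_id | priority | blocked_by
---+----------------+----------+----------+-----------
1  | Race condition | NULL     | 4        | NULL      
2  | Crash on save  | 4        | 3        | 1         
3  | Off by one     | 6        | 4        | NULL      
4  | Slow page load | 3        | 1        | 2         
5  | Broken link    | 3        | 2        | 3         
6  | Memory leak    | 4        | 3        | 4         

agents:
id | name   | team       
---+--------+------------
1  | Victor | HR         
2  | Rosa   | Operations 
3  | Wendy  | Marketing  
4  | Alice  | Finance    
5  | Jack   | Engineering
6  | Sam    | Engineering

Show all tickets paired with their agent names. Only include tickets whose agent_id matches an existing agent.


INNER JOIN keeps only tickets rows whose agent_id matches an id in agents. Walk through each ticket:
  - ticket 1 (Race condition): agent_id=NULL, no match -> dropped
  - ticket 2 (Crash on save): agent_id=4 -> matches Alice
  - ticket 3 (Off by one): agent_id=6 -> matches Sam
  - ticket 4 (Slow page load): agent_id=3 -> matches Wendy
  - ticket 5 (Broken link): agent_id=3 -> matches Wendy
  - ticket 6 (Memory leak): agent_id=4 -> matches Alice
So 1 of 6 rows is dropped.

SQL:
SELECT a.title, b.name AS agent
FROM tickets a
INNER JOIN agents b ON a.agent_id = b.id

Result:
title          | agent
---------------+------
Crash on save  | Alice
Off by one     | Sam  
Slow page load | Wendy
Broken link    | Wendy
Memory leak    | Alice


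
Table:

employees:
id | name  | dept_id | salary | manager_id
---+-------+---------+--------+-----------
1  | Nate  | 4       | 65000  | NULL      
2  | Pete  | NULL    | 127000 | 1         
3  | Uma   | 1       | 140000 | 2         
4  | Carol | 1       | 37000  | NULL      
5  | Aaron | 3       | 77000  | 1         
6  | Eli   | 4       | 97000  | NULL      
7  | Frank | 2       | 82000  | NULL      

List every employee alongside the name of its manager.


This is a self-join: employees is joined to a second copy of itself, matching each row's manager_id to another row's id. Use LEFT JOIN so rows with manager_id=NULL are kept.
  - employee 1 (Nate): manager_id=NULL -> NULL
  - employee 2 (Pete): manager_id=1 -> Nate
  - employee 3 (Uma): manager_id=2 -> Pete
  - employee 4 (Carol): manager_id=NULL -> NULL
  - employee 5 (Aaron): manager_id=1 -> Nate
  - employee 6 (Eli): manager_id=NULL -> NULL
  - employee 7 (Frank): manager_id=NULL -> NULL

SQL:
SELECT a.name AS item, b.name AS manager
FROM employees a
LEFT JOIN employees b ON a.manager_id = b.id

Result:
item  | manager
------+--------
Nate  | NULL   
Pete  | Nate   
Uma   | Pete   
Carol | NULL   
Aaron | Nate   
Eli   | NULL   
Frank | NULL   


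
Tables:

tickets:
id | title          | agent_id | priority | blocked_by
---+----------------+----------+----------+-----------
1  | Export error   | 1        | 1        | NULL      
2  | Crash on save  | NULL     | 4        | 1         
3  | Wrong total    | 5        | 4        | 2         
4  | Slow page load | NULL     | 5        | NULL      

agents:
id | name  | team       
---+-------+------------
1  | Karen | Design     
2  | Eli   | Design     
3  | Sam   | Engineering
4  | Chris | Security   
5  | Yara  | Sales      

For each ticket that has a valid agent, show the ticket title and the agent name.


INNER JOIN keeps only tickets rows whose agent_id matches an id in agents. Walk through each ticket:
  - ticket 1 (Export error): agent_id=1 -> matches Karen
  - ticket 2 (Crash on save): agent_id=NULL, no match -> dropped
  - ticket 3 (Wrong total): agent_id=5 -> matches Yara
  - ticket 4 (Slow page load): agent_id=NULL, no match -> dropped
So 2 of 4 rows are dropped.

SQL:
SELECT a.title, b.name AS agent
FROM tickets a
INNER JOIN agents b ON a.agent_id = b.id

Result:
title        | agent
-------------+------
Export error | Karen
Wrong total  | Yara 


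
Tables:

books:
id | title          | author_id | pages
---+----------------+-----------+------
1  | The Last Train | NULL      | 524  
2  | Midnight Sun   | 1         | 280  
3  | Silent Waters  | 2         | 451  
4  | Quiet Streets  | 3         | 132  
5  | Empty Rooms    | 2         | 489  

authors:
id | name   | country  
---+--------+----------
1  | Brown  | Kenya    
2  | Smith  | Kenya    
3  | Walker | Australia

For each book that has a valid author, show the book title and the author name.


INNER JOIN keeps only books rows whose author_id matches an id in authors. Walk through each book:
  - book 1 (The Last Train): author_id=NULL, no match -> dropped
  - book 2 (Midnight Sun): author_id=1 -> matches Brown
  - book 3 (Silent Waters): author_id=2 -> matches Smith
  - book 4 (Quiet Streets): author_id=3 -> matches Walker
  - book 5 (Empty Rooms): author_id=2 -> matches Smith
So 1 of 5 rows is dropped.

SQL:
SELECT a.title, b.name AS author
FROM books a
INNER JOIN authors b ON a.author_id = b.id

Result:
title         | author
--------------+-------
Midnight Sun  | Brown 
Silent Waters | Smith 
Quiet Streets | Walker
Empty Rooms   | Smith 


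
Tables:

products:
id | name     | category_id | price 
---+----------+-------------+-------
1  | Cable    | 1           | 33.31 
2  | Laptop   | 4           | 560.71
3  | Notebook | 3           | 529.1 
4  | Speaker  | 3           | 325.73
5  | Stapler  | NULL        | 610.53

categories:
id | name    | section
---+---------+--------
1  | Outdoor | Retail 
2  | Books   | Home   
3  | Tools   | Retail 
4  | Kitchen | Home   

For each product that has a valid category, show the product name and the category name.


INNER JOIN keeps only products rows whose category_id matches an id in categories. Walk through each product:
  - product 1 (Cable): category_id=1 -> matches Outdoor
  - product 2 (Laptop): category_id=4 -> matches Kitchen
  - product 3 (Notebook): category_id=3 -> matches Tools
  - product 4 (Speaker): category_id=3 -> matches Tools
  - product 5 (Stapler): category_id=NULL, no match -> dropped
So 1 of 5 rows is dropped.

SQL:
SELECT a.name, b.name AS category
FROM products a
INNER JOIN categories b ON a.category_id = b.id

Result:
name     | category
---------+---------
Cable    | Outdoor 
Laptop   | Kitchen 
Notebook | Tools   
Speaker  | Tools   


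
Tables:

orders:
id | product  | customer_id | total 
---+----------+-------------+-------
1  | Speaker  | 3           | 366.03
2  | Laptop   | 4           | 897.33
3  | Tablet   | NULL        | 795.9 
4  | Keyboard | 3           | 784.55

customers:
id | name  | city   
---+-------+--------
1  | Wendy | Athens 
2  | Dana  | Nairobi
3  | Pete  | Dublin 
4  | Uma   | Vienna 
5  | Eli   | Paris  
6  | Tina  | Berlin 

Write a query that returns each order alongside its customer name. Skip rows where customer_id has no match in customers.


INNER JOIN keeps only orders rows whose customer_id matches an id in customers. Walk through each order:
  - order 1 (Speaker): customer_id=3 -> matches Pete
  - order 2 (Laptop): customer_id=4 -> matches Uma
  - order 3 (Tablet): customer_id=NULL, no match -> dropped
  - order 4 (Keyboard): customer_id=3 -> matches Pete
So 1 of 4 rows is dropped.

SQL:
SELECT a.product, b.name AS customer
FROM orders a
INNER JOIN customers b ON a.customer_id = b.id

Result:
product  | customer
---------+---------
Speaker  | Pete    
Laptop   | Uma     
Keyboard | Pete    


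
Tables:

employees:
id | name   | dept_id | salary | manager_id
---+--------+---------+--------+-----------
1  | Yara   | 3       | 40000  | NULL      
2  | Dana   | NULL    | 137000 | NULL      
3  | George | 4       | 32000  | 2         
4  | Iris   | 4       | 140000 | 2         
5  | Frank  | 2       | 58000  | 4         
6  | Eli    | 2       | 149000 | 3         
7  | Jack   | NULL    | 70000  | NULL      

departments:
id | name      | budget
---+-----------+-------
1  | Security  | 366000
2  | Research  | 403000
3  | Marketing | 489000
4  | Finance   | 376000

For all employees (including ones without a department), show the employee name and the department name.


LEFT JOIN keeps every row from employees (the left table); where dept_id has no match in departments, the department columns become NULL. Walk through each employee:
  - employee 1 (Yara): dept_id=3 -> matches Marketing
  - employee 2 (Dana): dept_id=NULL, no match -> kept with NULL
  - employee 3 (George): dept_id=4 -> matches Finance
  - employee 4 (Iris): dept_id=4 -> matches Finance
  - employee 5 (Frank): dept_id=2 -> matches Research
  - employee 6 (Eli): dept_id=2 -> matches Research
  - employee 7 (Jack): dept_id=NULL, no match -> kept with NULL
All 7 rows appear; 2 have NULL department.

SQL:
SELECT a.name, b.name AS department
FROM employees a
LEFT JOIN departments b ON a.dept_id = b.id

Result:
name   | department
-------+-----------
Yara   | Marketing 
Dana   | NULL      
George | Finance   
Iris   | Finance   
Frank  | Research  
Eli    | Research  
Jack   | NULL      


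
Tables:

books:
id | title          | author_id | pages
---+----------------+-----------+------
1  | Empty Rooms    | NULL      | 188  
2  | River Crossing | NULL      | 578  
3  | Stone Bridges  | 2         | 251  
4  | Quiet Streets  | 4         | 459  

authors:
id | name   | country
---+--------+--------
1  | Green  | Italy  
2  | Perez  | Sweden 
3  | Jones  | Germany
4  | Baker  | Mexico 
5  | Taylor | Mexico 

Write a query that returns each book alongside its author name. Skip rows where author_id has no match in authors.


INNER JOIN keeps only books rows whose author_id matches an id in authors. Walk through each book:
  - book 1 (Empty Rooms): author_id=NULL, no match -> dropped
  - book 2 (River Crossing): author_id=NULL, no match -> dropped
  - book 3 (Stone Bridges): author_id=2 -> matches Perez
  - book 4 (Quiet Streets): author_id=4 -> matches Baker
So 2 of 4 rows are dropped.

SQL:
SELECT a.title, b.name AS author
FROM books a
INNER JOIN authors b ON a.author_id = b.id

Result:
title         | author
--------------+-------
Stone Bridges | Perez 
Quiet Streets | Baker 


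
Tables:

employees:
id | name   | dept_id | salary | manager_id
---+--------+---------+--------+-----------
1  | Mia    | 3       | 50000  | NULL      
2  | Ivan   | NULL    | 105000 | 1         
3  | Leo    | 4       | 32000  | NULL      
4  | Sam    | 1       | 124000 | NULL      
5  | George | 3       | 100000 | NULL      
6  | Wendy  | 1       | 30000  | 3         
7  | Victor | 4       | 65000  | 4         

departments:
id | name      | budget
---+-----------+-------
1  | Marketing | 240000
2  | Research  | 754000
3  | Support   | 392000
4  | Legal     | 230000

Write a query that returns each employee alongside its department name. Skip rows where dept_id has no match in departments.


INNER JOIN keeps only employees rows whose dept_id matches an id in departments. Walk through each employee:
  - employee 1 (Mia): dept_id=3 -> matches Support
  - employee 2 (Ivan): dept_id=NULL, no match -> dropped
  - employee 3 (Leo): dept_id=4 -> matches Legal
  - employee 4 (Sam): dept_id=1 -> matches Marketing
  - employee 5 (George): dept_id=3 -> matches Support
  - employee 6 (Wendy): dept_id=1 -> matches Marketing
  - employee 7 (Victor): dept_id=4 -> matches Legal
So 1 of 7 rows is dropped.

SQL:
SELECT a.name, b.name AS department
FROM employees a
INNER JOIN departments b ON a.dept_id = b.id

Result:
name   | department
-------+-----------
Mia    | Support   
Leo    | Legal     
Sam    | Marketing 
George | Support   
Wendy  | Marketing 
Victor | Legal     


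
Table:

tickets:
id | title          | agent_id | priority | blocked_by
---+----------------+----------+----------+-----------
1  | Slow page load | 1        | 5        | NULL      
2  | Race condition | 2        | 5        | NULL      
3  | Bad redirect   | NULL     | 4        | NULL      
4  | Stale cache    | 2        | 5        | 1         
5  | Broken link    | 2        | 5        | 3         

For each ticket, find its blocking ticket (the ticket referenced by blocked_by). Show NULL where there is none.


This is a self-join: tickets is joined to a second copy of itself, matching each row's blocked_by to another row's id. Use LEFT JOIN so rows with blocked_by=NULL are kept.
  - ticket 1 (Slow page load): blocked_by=NULL -> NULL
  - ticket 2 (Race condition): blocked_by=NULL -> NULL
  - ticket 3 (Bad redirect): blocked_by=NULL -> NULL
  - ticket 4 (Stale cache): blocked_by=1 -> Slow page load
  - ticket 5 (Broken link): blocked_by=3 -> Bad redirect

SQL:
SELECT a.title AS item, b.title AS blocked_by
FROM tickets a
LEFT JOIN tickets b ON a.blocked_by = b.id

Result:
item           | blocked_by    
---------------+---------------
Slow page load | NULL          
Race condition | NULL          
Bad redirect   | NULL          
Stale cache    | Slow page load
Broken link    | Bad redirect  


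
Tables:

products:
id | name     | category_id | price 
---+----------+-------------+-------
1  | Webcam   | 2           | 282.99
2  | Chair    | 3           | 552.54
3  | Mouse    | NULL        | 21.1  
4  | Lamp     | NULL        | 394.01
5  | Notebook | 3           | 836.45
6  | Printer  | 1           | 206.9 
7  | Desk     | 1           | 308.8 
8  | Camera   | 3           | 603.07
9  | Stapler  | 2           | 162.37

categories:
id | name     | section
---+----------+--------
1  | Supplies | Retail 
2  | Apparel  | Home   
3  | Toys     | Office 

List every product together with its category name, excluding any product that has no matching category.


INNER JOIN keeps only products rows whose category_id matches an id in categories. Walk through each product:
  - product 1 (Webcam): category_id=2 -> matches Apparel
  - product 2 (Chair): category_id=3 -> matches Toys
  - product 3 (Mouse): category_id=NULL, no match -> dropped
  - product 4 (Lamp): category_id=NULL, no match -> dropped
  - product 5 (Notebook): category_id=3 -> matches Toys
  - product 6 (Printer): category_id=1 -> matches Supplies
  - product 7 (Desk): category_id=1 -> matches Supplies
  - product 8 (Camera): category_id=3 -> matches Toys
  - product 9 (Stapler): category_id=2 -> matches Apparel
So 2 of 9 rows are dropped.

SQL:
SELECT a.name, b.name AS category
FROM products a
INNER JOIN categories b ON a.category_id = b.id

Result:
name     | category
---------+---------
Webcam   | Apparel 
Chair    | Toys    
Notebook | Toys    
Printer  | Supplies
Desk     | Supplies
Camera   | Toys    
Stapler  | Apparel 


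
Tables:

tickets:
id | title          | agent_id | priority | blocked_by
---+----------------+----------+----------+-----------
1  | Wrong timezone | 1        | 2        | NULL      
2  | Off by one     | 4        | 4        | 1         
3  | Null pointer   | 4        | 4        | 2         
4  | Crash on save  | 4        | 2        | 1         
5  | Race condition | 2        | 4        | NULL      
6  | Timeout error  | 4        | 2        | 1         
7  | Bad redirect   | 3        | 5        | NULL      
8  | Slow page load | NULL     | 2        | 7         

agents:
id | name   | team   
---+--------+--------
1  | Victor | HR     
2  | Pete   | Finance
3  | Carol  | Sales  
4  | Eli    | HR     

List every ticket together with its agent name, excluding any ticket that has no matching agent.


INNER JOIN keeps only tickets rows whose agent_id matches an id in agents. Walk through each ticket:
  - ticket 1 (Wrong timezone): agent_id=1 -> matches Victor
  - ticket 2 (Off by one): agent_id=4 -> matches Eli
  - ticket 3 (Null pointer): agent_id=4 -> matches Eli
  - ticket 4 (Crash on save): agent_id=4 -> matches Eli
  - ticket 5 (Race condition): agent_id=2 -> matches Pete
  - ticket 6 (Timeout error): agent_id=4 -> matches Eli
  - ticket 7 (Bad redirect): agent_id=3 -> matches Carol
  - ticket 8 (Slow page load): agent_id=NULL, no match -> dropped
So 1 of 8 rows is dropped.

SQL:
SELECT a.title, b.name AS agent
FROM tickets a
INNER JOIN agents b ON a.agent_id = b.id

Result:
title          | agent 
---------------+-------
Wrong timezone | Victor
Off by one     | Eli   
Null pointer   | Eli   
Crash on save  | Eli   
Race condition | Pete  
Timeout error  | Eli   
Bad redirect   | Carol 


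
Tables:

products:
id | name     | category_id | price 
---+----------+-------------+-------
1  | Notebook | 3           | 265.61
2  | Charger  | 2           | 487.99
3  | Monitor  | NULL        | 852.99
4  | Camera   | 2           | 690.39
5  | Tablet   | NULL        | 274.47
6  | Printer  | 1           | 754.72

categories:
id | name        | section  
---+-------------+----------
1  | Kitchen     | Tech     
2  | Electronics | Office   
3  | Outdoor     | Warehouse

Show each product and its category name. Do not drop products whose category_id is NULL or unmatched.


LEFT JOIN keeps every row from products (the left table); where category_id has no match in categories, the category columns become NULL. Walk through each product:
  - product 1 (Notebook): category_id=3 -> matches Outdoor
  - product 2 (Charger): category_id=2 -> matches Electronics
  - product 3 (Monitor): category_id=NULL, no match -> kept with NULL
  - product 4 (Camera): category_id=2 -> matches Electronics
  - product 5 (Tablet): category_id=NULL, no match -> kept with NULL
  - product 6 (Printer): category_id=1 -> matches Kitchen
All 6 rows appear; 2 have NULL category.

SQL:
SELECT a.name, b.name AS category
FROM products a
LEFT JOIN categories b ON a.category_id = b.id

Result:
name     | category   
---------+------------
Notebook | Outdoor    
Charger  | Electronics
Monitor  | NULL       
Camera   | Electronics
Tablet   | NULL       
Printer  | Kitchen    
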